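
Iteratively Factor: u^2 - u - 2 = (u - 2)*(u + 1)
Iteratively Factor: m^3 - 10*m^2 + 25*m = (m - 5)*(m^2 - 5*m) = m*(m - 5)*(m - 5)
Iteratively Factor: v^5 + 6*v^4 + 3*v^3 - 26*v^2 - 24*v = (v)*(v^4 + 6*v^3 + 3*v^2 - 26*v - 24) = v*(v + 3)*(v^3 + 3*v^2 - 6*v - 8) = v*(v - 2)*(v + 3)*(v^2 + 5*v + 4) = v*(v - 2)*(v + 1)*(v + 3)*(v + 4)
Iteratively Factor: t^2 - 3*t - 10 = (t + 2)*(t - 5)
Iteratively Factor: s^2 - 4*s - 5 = (s - 5)*(s + 1)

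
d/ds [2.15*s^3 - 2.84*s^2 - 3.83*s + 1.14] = 6.45*s^2 - 5.68*s - 3.83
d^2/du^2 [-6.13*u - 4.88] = 0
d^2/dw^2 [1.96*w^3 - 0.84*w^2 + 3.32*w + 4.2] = 11.76*w - 1.68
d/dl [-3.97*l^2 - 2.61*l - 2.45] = -7.94*l - 2.61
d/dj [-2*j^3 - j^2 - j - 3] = -6*j^2 - 2*j - 1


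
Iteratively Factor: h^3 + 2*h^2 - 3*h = (h)*(h^2 + 2*h - 3) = h*(h - 1)*(h + 3)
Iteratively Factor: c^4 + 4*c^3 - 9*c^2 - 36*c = (c + 3)*(c^3 + c^2 - 12*c) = c*(c + 3)*(c^2 + c - 12) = c*(c - 3)*(c + 3)*(c + 4)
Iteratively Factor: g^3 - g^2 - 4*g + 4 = (g - 1)*(g^2 - 4) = (g - 2)*(g - 1)*(g + 2)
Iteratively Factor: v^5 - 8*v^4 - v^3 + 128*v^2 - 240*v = (v - 3)*(v^4 - 5*v^3 - 16*v^2 + 80*v) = (v - 5)*(v - 3)*(v^3 - 16*v) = (v - 5)*(v - 4)*(v - 3)*(v^2 + 4*v) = v*(v - 5)*(v - 4)*(v - 3)*(v + 4)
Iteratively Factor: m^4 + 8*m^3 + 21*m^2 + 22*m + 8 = (m + 1)*(m^3 + 7*m^2 + 14*m + 8) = (m + 1)*(m + 4)*(m^2 + 3*m + 2) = (m + 1)*(m + 2)*(m + 4)*(m + 1)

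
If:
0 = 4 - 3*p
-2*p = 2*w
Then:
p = 4/3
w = -4/3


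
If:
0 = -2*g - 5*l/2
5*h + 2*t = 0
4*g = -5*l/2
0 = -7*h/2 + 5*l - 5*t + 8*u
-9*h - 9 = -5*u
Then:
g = 0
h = -8/13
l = 0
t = 20/13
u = 9/13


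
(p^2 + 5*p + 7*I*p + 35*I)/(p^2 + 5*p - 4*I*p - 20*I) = (p + 7*I)/(p - 4*I)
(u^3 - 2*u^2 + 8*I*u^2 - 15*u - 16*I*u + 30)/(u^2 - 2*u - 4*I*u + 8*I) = (u^2 + 8*I*u - 15)/(u - 4*I)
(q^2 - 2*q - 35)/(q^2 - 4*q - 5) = (-q^2 + 2*q + 35)/(-q^2 + 4*q + 5)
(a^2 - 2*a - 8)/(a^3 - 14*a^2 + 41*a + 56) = (a^2 - 2*a - 8)/(a^3 - 14*a^2 + 41*a + 56)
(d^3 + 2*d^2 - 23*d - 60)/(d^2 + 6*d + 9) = (d^2 - d - 20)/(d + 3)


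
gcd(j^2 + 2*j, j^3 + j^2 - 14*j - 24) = j + 2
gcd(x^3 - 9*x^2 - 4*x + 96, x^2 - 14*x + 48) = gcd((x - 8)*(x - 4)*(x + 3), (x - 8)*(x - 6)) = x - 8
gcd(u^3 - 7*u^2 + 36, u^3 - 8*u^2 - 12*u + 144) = u - 6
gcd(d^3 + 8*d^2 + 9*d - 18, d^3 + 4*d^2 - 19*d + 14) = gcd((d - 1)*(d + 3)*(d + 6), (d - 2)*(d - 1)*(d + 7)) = d - 1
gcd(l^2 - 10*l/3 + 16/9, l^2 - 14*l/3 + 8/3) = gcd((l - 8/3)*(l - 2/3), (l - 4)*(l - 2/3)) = l - 2/3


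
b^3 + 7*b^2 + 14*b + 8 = (b + 1)*(b + 2)*(b + 4)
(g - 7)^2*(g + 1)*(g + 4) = g^4 - 9*g^3 - 17*g^2 + 189*g + 196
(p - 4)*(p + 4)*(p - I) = p^3 - I*p^2 - 16*p + 16*I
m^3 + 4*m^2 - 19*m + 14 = (m - 2)*(m - 1)*(m + 7)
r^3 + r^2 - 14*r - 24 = (r - 4)*(r + 2)*(r + 3)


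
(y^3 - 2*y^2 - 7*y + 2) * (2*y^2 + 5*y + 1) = 2*y^5 + y^4 - 23*y^3 - 33*y^2 + 3*y + 2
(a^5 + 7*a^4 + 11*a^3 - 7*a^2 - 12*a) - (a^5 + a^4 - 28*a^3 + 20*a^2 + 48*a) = 6*a^4 + 39*a^3 - 27*a^2 - 60*a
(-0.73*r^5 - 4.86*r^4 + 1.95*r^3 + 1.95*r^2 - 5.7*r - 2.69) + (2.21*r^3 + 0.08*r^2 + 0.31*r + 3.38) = -0.73*r^5 - 4.86*r^4 + 4.16*r^3 + 2.03*r^2 - 5.39*r + 0.69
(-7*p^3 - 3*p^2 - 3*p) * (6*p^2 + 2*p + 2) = -42*p^5 - 32*p^4 - 38*p^3 - 12*p^2 - 6*p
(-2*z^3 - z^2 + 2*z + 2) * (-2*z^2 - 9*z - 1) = 4*z^5 + 20*z^4 + 7*z^3 - 21*z^2 - 20*z - 2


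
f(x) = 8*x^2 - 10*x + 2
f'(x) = 16*x - 10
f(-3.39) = 127.84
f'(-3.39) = -64.24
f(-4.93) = 245.74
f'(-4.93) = -88.88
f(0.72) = -1.05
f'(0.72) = 1.52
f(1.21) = 1.61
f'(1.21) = 9.36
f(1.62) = 6.80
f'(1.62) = 15.92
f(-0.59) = 10.68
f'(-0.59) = -19.44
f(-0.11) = 3.20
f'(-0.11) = -11.76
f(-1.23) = 26.40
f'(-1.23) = -29.68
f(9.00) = 560.00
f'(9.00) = 134.00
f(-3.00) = 104.00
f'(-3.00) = -58.00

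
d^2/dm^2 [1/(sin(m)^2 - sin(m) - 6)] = (4*sin(m)^4 - 3*sin(m)^3 + 19*sin(m)^2 - 14)/(sin(m) + cos(m)^2 + 5)^3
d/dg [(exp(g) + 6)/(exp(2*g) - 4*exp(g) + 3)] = (-2*(exp(g) - 2)*(exp(g) + 6) + exp(2*g) - 4*exp(g) + 3)*exp(g)/(exp(2*g) - 4*exp(g) + 3)^2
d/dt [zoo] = 0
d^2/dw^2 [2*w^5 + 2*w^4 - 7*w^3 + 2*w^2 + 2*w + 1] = 40*w^3 + 24*w^2 - 42*w + 4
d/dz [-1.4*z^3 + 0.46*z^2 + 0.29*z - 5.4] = -4.2*z^2 + 0.92*z + 0.29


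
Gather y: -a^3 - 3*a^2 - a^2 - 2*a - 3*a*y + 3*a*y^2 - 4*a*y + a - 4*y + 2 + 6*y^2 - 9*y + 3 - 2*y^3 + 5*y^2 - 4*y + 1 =-a^3 - 4*a^2 - a - 2*y^3 + y^2*(3*a + 11) + y*(-7*a - 17) + 6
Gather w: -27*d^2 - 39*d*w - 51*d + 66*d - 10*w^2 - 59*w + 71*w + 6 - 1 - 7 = -27*d^2 + 15*d - 10*w^2 + w*(12 - 39*d) - 2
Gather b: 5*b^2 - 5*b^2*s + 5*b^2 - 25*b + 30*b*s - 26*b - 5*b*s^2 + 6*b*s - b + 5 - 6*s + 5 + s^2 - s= b^2*(10 - 5*s) + b*(-5*s^2 + 36*s - 52) + s^2 - 7*s + 10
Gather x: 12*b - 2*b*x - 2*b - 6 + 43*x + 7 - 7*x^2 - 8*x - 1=10*b - 7*x^2 + x*(35 - 2*b)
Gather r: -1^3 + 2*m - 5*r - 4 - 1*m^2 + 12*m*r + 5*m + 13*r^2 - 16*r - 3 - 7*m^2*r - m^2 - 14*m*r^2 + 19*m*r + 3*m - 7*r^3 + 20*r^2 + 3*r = -2*m^2 + 10*m - 7*r^3 + r^2*(33 - 14*m) + r*(-7*m^2 + 31*m - 18) - 8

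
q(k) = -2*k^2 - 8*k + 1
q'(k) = -4*k - 8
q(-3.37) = 5.25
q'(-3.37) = 5.48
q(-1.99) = 9.00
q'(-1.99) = -0.04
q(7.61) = -175.70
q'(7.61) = -38.44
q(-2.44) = 8.61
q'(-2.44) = 1.76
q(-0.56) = 4.85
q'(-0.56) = -5.76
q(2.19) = -26.11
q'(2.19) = -16.76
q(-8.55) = -76.80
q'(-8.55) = 26.20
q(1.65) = -17.64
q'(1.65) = -14.60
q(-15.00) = -329.00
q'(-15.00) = 52.00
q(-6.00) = -23.00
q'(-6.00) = 16.00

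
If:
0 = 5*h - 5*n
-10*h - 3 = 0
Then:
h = -3/10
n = -3/10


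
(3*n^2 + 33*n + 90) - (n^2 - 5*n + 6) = 2*n^2 + 38*n + 84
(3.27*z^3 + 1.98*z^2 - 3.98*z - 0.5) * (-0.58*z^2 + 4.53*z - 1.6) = -1.8966*z^5 + 13.6647*z^4 + 6.0458*z^3 - 20.9074*z^2 + 4.103*z + 0.8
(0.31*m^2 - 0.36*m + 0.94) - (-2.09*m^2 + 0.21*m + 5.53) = 2.4*m^2 - 0.57*m - 4.59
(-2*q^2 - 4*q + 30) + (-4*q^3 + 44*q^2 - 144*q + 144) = -4*q^3 + 42*q^2 - 148*q + 174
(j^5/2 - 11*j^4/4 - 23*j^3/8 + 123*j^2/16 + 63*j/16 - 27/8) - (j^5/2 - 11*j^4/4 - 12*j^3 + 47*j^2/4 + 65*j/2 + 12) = 73*j^3/8 - 65*j^2/16 - 457*j/16 - 123/8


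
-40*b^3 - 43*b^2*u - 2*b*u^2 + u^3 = (-8*b + u)*(b + u)*(5*b + u)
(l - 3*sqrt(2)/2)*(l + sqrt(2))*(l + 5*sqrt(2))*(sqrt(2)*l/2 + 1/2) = sqrt(2)*l^4/2 + 5*l^3 - 7*sqrt(2)*l^2/4 - 19*l - 15*sqrt(2)/2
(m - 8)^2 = m^2 - 16*m + 64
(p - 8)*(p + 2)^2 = p^3 - 4*p^2 - 28*p - 32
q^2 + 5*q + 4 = (q + 1)*(q + 4)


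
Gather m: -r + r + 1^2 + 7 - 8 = 0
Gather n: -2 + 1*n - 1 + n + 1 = 2*n - 2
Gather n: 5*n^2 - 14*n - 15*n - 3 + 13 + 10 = 5*n^2 - 29*n + 20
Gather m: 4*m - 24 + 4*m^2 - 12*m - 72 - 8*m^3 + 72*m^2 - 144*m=-8*m^3 + 76*m^2 - 152*m - 96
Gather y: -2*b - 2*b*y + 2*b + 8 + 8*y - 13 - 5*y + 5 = y*(3 - 2*b)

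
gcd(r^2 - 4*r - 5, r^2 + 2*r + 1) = r + 1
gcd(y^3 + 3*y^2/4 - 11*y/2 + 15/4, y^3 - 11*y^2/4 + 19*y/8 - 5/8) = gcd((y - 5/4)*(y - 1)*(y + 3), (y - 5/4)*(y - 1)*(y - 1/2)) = y^2 - 9*y/4 + 5/4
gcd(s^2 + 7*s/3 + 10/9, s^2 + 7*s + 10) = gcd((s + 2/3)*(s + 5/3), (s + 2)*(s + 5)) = 1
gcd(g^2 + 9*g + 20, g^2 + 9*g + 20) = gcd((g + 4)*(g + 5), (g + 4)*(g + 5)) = g^2 + 9*g + 20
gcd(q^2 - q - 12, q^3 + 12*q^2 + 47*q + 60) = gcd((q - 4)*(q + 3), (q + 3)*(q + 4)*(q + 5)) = q + 3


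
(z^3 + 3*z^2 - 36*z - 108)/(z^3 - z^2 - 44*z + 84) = (z^2 + 9*z + 18)/(z^2 + 5*z - 14)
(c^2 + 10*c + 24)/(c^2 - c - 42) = (c + 4)/(c - 7)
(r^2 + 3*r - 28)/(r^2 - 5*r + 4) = (r + 7)/(r - 1)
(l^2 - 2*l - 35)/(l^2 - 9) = (l^2 - 2*l - 35)/(l^2 - 9)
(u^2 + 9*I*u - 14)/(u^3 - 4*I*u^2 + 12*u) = (u + 7*I)/(u*(u - 6*I))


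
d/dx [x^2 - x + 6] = 2*x - 1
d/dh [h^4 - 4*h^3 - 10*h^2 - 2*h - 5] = 4*h^3 - 12*h^2 - 20*h - 2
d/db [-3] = 0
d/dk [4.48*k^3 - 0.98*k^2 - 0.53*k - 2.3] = 13.44*k^2 - 1.96*k - 0.53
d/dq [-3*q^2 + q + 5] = 1 - 6*q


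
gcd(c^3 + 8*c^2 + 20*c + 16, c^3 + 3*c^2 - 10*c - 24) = c^2 + 6*c + 8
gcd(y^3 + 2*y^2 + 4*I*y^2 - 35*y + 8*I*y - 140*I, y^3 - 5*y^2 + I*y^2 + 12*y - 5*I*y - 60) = y^2 + y*(-5 + 4*I) - 20*I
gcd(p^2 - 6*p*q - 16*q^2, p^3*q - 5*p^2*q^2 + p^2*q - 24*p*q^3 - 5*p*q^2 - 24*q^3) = p - 8*q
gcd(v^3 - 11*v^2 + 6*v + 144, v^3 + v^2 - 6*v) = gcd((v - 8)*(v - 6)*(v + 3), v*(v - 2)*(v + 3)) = v + 3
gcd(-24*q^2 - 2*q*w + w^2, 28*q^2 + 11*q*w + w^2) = 4*q + w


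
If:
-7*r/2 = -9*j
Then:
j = 7*r/18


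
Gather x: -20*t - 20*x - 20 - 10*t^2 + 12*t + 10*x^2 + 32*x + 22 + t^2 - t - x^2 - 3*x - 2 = -9*t^2 - 9*t + 9*x^2 + 9*x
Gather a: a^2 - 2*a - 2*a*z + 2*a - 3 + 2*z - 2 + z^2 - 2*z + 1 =a^2 - 2*a*z + z^2 - 4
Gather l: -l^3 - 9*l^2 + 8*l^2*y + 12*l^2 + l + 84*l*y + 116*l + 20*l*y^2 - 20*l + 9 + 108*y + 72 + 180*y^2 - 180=-l^3 + l^2*(8*y + 3) + l*(20*y^2 + 84*y + 97) + 180*y^2 + 108*y - 99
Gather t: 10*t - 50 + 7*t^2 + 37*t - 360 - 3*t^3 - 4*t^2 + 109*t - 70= -3*t^3 + 3*t^2 + 156*t - 480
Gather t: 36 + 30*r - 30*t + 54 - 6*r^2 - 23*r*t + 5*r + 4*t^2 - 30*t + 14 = -6*r^2 + 35*r + 4*t^2 + t*(-23*r - 60) + 104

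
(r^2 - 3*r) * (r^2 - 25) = r^4 - 3*r^3 - 25*r^2 + 75*r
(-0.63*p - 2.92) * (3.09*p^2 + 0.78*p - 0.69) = -1.9467*p^3 - 9.5142*p^2 - 1.8429*p + 2.0148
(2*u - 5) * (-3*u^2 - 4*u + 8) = -6*u^3 + 7*u^2 + 36*u - 40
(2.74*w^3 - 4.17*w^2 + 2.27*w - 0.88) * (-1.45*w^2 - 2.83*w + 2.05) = -3.973*w^5 - 1.7077*w^4 + 14.1266*w^3 - 13.6966*w^2 + 7.1439*w - 1.804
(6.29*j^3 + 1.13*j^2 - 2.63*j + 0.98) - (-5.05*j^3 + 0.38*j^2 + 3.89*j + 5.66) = 11.34*j^3 + 0.75*j^2 - 6.52*j - 4.68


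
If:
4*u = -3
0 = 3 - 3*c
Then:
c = 1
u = -3/4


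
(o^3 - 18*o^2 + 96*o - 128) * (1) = o^3 - 18*o^2 + 96*o - 128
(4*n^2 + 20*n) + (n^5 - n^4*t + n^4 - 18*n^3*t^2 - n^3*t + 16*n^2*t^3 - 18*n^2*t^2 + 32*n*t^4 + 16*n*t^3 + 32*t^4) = n^5 - n^4*t + n^4 - 18*n^3*t^2 - n^3*t + 16*n^2*t^3 - 18*n^2*t^2 + 4*n^2 + 32*n*t^4 + 16*n*t^3 + 20*n + 32*t^4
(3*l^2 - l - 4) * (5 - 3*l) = -9*l^3 + 18*l^2 + 7*l - 20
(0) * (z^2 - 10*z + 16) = 0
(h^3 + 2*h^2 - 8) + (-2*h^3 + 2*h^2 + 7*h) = -h^3 + 4*h^2 + 7*h - 8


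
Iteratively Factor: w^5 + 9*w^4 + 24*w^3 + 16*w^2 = (w + 1)*(w^4 + 8*w^3 + 16*w^2) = (w + 1)*(w + 4)*(w^3 + 4*w^2) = w*(w + 1)*(w + 4)*(w^2 + 4*w) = w*(w + 1)*(w + 4)^2*(w)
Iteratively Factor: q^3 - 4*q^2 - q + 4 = (q - 4)*(q^2 - 1) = (q - 4)*(q - 1)*(q + 1)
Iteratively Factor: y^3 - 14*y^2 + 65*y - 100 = (y - 4)*(y^2 - 10*y + 25) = (y - 5)*(y - 4)*(y - 5)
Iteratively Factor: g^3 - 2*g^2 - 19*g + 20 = (g + 4)*(g^2 - 6*g + 5) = (g - 5)*(g + 4)*(g - 1)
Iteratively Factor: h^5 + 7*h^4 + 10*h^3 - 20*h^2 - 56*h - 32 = (h + 2)*(h^4 + 5*h^3 - 20*h - 16) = (h - 2)*(h + 2)*(h^3 + 7*h^2 + 14*h + 8) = (h - 2)*(h + 2)^2*(h^2 + 5*h + 4) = (h - 2)*(h + 2)^2*(h + 4)*(h + 1)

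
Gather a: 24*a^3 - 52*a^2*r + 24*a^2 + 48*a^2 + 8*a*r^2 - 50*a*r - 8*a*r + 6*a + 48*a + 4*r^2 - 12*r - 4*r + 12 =24*a^3 + a^2*(72 - 52*r) + a*(8*r^2 - 58*r + 54) + 4*r^2 - 16*r + 12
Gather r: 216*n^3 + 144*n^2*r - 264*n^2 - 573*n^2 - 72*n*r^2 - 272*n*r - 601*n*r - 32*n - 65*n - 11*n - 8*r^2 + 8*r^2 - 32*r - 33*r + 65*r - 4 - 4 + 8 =216*n^3 - 837*n^2 - 72*n*r^2 - 108*n + r*(144*n^2 - 873*n)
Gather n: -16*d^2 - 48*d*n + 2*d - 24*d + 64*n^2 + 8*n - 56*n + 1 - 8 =-16*d^2 - 22*d + 64*n^2 + n*(-48*d - 48) - 7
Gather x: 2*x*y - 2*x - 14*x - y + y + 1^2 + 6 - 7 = x*(2*y - 16)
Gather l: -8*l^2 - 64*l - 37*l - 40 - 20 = -8*l^2 - 101*l - 60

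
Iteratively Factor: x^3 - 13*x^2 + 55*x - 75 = (x - 3)*(x^2 - 10*x + 25) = (x - 5)*(x - 3)*(x - 5)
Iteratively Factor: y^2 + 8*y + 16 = (y + 4)*(y + 4)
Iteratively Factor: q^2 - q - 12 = (q - 4)*(q + 3)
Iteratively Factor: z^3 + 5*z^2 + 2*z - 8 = (z + 4)*(z^2 + z - 2) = (z + 2)*(z + 4)*(z - 1)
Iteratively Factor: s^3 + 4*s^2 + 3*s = (s)*(s^2 + 4*s + 3) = s*(s + 1)*(s + 3)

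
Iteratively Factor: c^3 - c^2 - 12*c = (c - 4)*(c^2 + 3*c) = c*(c - 4)*(c + 3)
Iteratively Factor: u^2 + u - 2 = (u - 1)*(u + 2)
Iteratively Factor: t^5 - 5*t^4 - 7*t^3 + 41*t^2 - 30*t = (t + 3)*(t^4 - 8*t^3 + 17*t^2 - 10*t) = (t - 2)*(t + 3)*(t^3 - 6*t^2 + 5*t) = (t - 2)*(t - 1)*(t + 3)*(t^2 - 5*t) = (t - 5)*(t - 2)*(t - 1)*(t + 3)*(t)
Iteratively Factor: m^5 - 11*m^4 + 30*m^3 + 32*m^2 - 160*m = (m - 4)*(m^4 - 7*m^3 + 2*m^2 + 40*m) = (m - 4)*(m + 2)*(m^3 - 9*m^2 + 20*m) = (m - 5)*(m - 4)*(m + 2)*(m^2 - 4*m) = (m - 5)*(m - 4)^2*(m + 2)*(m)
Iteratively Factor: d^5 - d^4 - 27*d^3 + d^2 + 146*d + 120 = (d - 5)*(d^4 + 4*d^3 - 7*d^2 - 34*d - 24) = (d - 5)*(d + 4)*(d^3 - 7*d - 6) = (d - 5)*(d - 3)*(d + 4)*(d^2 + 3*d + 2) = (d - 5)*(d - 3)*(d + 2)*(d + 4)*(d + 1)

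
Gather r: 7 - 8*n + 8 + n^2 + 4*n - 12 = n^2 - 4*n + 3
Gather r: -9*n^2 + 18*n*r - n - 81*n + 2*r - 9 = -9*n^2 - 82*n + r*(18*n + 2) - 9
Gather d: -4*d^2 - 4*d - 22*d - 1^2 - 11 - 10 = -4*d^2 - 26*d - 22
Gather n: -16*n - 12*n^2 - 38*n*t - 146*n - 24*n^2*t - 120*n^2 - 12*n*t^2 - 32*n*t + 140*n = n^2*(-24*t - 132) + n*(-12*t^2 - 70*t - 22)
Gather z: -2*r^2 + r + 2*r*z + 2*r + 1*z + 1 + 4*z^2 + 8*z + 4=-2*r^2 + 3*r + 4*z^2 + z*(2*r + 9) + 5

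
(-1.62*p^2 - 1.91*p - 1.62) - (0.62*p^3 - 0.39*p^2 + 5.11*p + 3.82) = -0.62*p^3 - 1.23*p^2 - 7.02*p - 5.44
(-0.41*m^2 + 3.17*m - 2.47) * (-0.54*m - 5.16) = 0.2214*m^3 + 0.4038*m^2 - 15.0234*m + 12.7452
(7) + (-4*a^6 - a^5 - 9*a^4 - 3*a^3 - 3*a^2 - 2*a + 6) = -4*a^6 - a^5 - 9*a^4 - 3*a^3 - 3*a^2 - 2*a + 13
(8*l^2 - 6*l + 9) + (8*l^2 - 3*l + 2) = 16*l^2 - 9*l + 11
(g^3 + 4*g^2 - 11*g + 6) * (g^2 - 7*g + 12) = g^5 - 3*g^4 - 27*g^3 + 131*g^2 - 174*g + 72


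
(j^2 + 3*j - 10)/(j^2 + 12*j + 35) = (j - 2)/(j + 7)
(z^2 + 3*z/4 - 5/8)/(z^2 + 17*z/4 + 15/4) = (z - 1/2)/(z + 3)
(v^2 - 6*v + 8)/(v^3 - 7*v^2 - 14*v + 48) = (v - 4)/(v^2 - 5*v - 24)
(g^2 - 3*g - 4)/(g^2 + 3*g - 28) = (g + 1)/(g + 7)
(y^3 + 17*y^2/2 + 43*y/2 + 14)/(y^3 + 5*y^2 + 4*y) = (y + 7/2)/y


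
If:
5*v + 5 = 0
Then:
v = -1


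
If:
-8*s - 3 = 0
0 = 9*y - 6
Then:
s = -3/8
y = 2/3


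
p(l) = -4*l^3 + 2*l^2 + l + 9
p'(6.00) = -407.00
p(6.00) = -777.00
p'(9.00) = -935.00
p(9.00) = -2736.00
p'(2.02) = -39.88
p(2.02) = -13.79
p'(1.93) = -35.98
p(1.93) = -10.38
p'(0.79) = -3.33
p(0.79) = 9.07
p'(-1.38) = -27.37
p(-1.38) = 21.94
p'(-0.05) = 0.77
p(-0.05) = 8.96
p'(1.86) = -33.08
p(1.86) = -7.96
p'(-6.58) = -544.88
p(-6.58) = 1228.57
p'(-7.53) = -709.53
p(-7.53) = 1822.70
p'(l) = -12*l^2 + 4*l + 1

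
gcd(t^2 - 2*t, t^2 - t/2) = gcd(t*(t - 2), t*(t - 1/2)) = t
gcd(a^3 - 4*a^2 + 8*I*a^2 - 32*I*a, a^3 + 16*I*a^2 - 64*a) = a^2 + 8*I*a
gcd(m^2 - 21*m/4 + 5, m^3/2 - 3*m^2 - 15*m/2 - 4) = 1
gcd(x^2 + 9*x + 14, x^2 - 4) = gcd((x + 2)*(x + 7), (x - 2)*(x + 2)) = x + 2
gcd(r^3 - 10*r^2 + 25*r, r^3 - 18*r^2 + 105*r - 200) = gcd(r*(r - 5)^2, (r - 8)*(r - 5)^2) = r^2 - 10*r + 25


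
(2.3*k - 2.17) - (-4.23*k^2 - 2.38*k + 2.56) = 4.23*k^2 + 4.68*k - 4.73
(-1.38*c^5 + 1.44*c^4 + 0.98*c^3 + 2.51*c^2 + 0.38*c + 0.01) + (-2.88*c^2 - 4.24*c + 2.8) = -1.38*c^5 + 1.44*c^4 + 0.98*c^3 - 0.37*c^2 - 3.86*c + 2.81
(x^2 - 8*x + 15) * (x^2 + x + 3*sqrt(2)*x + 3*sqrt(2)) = x^4 - 7*x^3 + 3*sqrt(2)*x^3 - 21*sqrt(2)*x^2 + 7*x^2 + 15*x + 21*sqrt(2)*x + 45*sqrt(2)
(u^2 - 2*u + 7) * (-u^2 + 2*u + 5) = -u^4 + 4*u^3 - 6*u^2 + 4*u + 35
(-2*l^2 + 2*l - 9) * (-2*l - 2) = 4*l^3 + 14*l + 18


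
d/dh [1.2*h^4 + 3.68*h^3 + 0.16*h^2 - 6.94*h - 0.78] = 4.8*h^3 + 11.04*h^2 + 0.32*h - 6.94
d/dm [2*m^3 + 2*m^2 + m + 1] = 6*m^2 + 4*m + 1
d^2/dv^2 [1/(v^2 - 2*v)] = 2*(-v*(v - 2) + 4*(v - 1)^2)/(v^3*(v - 2)^3)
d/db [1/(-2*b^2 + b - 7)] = (4*b - 1)/(2*b^2 - b + 7)^2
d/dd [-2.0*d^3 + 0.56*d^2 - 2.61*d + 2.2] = -6.0*d^2 + 1.12*d - 2.61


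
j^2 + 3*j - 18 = (j - 3)*(j + 6)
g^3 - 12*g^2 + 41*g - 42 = (g - 7)*(g - 3)*(g - 2)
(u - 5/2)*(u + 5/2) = u^2 - 25/4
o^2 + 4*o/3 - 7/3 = (o - 1)*(o + 7/3)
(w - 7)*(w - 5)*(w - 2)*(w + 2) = w^4 - 12*w^3 + 31*w^2 + 48*w - 140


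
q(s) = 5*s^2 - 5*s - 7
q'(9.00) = 85.00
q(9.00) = 353.00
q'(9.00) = 85.00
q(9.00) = 353.00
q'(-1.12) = -16.20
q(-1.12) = 4.87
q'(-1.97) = -24.70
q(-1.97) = 22.25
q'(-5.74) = -62.40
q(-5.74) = 186.44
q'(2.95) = 24.50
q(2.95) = 21.76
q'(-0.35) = -8.50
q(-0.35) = -4.64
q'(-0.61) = -11.10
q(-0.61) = -2.09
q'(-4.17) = -46.70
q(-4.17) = 100.79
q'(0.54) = 0.40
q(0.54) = -8.24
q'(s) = 10*s - 5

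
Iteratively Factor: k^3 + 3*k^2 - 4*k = (k + 4)*(k^2 - k) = (k - 1)*(k + 4)*(k)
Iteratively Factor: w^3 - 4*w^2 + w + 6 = (w + 1)*(w^2 - 5*w + 6) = (w - 3)*(w + 1)*(w - 2)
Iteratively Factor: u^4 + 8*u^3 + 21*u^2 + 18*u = (u + 3)*(u^3 + 5*u^2 + 6*u) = (u + 3)^2*(u^2 + 2*u) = u*(u + 3)^2*(u + 2)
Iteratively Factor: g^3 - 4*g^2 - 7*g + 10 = (g - 1)*(g^2 - 3*g - 10) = (g - 5)*(g - 1)*(g + 2)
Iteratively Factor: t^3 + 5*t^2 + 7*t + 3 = (t + 1)*(t^2 + 4*t + 3) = (t + 1)^2*(t + 3)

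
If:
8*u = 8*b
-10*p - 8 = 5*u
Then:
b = u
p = -u/2 - 4/5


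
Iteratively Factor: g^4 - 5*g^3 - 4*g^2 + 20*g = (g + 2)*(g^3 - 7*g^2 + 10*g) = (g - 5)*(g + 2)*(g^2 - 2*g) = g*(g - 5)*(g + 2)*(g - 2)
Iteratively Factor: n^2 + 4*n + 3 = (n + 1)*(n + 3)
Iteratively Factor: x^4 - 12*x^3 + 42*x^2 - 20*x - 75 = (x + 1)*(x^3 - 13*x^2 + 55*x - 75) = (x - 5)*(x + 1)*(x^2 - 8*x + 15) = (x - 5)^2*(x + 1)*(x - 3)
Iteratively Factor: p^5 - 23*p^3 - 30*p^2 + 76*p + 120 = (p + 2)*(p^4 - 2*p^3 - 19*p^2 + 8*p + 60) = (p + 2)*(p + 3)*(p^3 - 5*p^2 - 4*p + 20) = (p - 2)*(p + 2)*(p + 3)*(p^2 - 3*p - 10) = (p - 2)*(p + 2)^2*(p + 3)*(p - 5)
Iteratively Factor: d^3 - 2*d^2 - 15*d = (d - 5)*(d^2 + 3*d) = d*(d - 5)*(d + 3)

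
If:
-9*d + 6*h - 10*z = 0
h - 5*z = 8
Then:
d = 20*z/9 + 16/3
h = 5*z + 8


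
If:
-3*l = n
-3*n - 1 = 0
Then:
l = 1/9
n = -1/3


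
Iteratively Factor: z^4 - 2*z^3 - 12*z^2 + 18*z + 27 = (z + 1)*(z^3 - 3*z^2 - 9*z + 27) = (z - 3)*(z + 1)*(z^2 - 9) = (z - 3)*(z + 1)*(z + 3)*(z - 3)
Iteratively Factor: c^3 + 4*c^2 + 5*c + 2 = (c + 1)*(c^2 + 3*c + 2) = (c + 1)^2*(c + 2)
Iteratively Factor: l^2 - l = (l)*(l - 1)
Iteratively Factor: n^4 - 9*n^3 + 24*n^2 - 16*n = (n - 4)*(n^3 - 5*n^2 + 4*n) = (n - 4)*(n - 1)*(n^2 - 4*n) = (n - 4)^2*(n - 1)*(n)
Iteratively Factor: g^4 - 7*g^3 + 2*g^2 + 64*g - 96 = (g - 4)*(g^3 - 3*g^2 - 10*g + 24) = (g - 4)^2*(g^2 + g - 6) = (g - 4)^2*(g - 2)*(g + 3)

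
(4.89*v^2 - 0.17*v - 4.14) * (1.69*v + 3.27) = 8.2641*v^3 + 15.703*v^2 - 7.5525*v - 13.5378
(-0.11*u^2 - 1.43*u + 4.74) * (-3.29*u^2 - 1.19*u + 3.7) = 0.3619*u^4 + 4.8356*u^3 - 14.2999*u^2 - 10.9316*u + 17.538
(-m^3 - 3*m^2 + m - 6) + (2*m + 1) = -m^3 - 3*m^2 + 3*m - 5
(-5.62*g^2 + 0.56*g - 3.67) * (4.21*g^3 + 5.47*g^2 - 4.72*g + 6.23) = -23.6602*g^5 - 28.3838*g^4 + 14.1389*g^3 - 57.7307*g^2 + 20.8112*g - 22.8641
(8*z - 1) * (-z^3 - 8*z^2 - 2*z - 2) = -8*z^4 - 63*z^3 - 8*z^2 - 14*z + 2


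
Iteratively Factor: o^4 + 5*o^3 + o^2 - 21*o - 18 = (o + 3)*(o^3 + 2*o^2 - 5*o - 6) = (o - 2)*(o + 3)*(o^2 + 4*o + 3) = (o - 2)*(o + 3)^2*(o + 1)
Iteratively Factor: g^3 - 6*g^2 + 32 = (g - 4)*(g^2 - 2*g - 8) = (g - 4)^2*(g + 2)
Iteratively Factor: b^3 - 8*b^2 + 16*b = (b - 4)*(b^2 - 4*b) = b*(b - 4)*(b - 4)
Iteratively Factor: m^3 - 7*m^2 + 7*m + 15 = (m + 1)*(m^2 - 8*m + 15) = (m - 5)*(m + 1)*(m - 3)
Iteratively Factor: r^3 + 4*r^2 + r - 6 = (r - 1)*(r^2 + 5*r + 6) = (r - 1)*(r + 3)*(r + 2)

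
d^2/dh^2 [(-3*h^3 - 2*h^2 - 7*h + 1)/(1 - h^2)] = 2*(10*h^3 + 3*h^2 + 30*h + 1)/(h^6 - 3*h^4 + 3*h^2 - 1)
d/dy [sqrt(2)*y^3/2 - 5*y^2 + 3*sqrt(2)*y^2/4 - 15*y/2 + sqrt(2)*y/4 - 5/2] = 3*sqrt(2)*y^2/2 - 10*y + 3*sqrt(2)*y/2 - 15/2 + sqrt(2)/4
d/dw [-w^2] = -2*w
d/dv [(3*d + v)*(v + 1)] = 3*d + 2*v + 1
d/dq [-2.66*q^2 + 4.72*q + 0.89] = 4.72 - 5.32*q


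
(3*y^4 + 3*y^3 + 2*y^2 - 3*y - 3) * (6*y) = 18*y^5 + 18*y^4 + 12*y^3 - 18*y^2 - 18*y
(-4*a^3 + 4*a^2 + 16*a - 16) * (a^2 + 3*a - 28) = -4*a^5 - 8*a^4 + 140*a^3 - 80*a^2 - 496*a + 448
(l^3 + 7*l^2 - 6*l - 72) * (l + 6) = l^4 + 13*l^3 + 36*l^2 - 108*l - 432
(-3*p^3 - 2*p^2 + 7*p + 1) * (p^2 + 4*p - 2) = -3*p^5 - 14*p^4 + 5*p^3 + 33*p^2 - 10*p - 2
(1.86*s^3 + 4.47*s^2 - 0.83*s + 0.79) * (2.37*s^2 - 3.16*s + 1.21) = 4.4082*s^5 + 4.7163*s^4 - 13.8417*s^3 + 9.9038*s^2 - 3.5007*s + 0.9559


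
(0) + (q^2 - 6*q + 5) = q^2 - 6*q + 5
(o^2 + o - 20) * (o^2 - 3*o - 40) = o^4 - 2*o^3 - 63*o^2 + 20*o + 800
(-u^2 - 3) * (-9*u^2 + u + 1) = 9*u^4 - u^3 + 26*u^2 - 3*u - 3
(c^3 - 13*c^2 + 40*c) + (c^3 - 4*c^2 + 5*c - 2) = 2*c^3 - 17*c^2 + 45*c - 2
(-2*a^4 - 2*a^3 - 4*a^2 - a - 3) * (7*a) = -14*a^5 - 14*a^4 - 28*a^3 - 7*a^2 - 21*a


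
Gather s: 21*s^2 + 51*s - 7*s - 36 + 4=21*s^2 + 44*s - 32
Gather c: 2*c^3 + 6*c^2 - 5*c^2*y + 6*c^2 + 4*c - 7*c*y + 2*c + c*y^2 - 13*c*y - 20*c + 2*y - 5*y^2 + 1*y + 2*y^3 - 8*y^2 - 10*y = 2*c^3 + c^2*(12 - 5*y) + c*(y^2 - 20*y - 14) + 2*y^3 - 13*y^2 - 7*y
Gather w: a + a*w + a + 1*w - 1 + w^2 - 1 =2*a + w^2 + w*(a + 1) - 2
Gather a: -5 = -5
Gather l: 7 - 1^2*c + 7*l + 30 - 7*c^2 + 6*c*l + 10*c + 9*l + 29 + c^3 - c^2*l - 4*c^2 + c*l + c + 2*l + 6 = c^3 - 11*c^2 + 10*c + l*(-c^2 + 7*c + 18) + 72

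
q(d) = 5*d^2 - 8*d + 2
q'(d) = 10*d - 8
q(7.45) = 219.91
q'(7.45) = 66.50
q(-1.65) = 28.81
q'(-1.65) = -24.50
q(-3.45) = 89.11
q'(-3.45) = -42.50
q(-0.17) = 3.50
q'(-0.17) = -9.70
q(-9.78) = 558.48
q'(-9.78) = -105.80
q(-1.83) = 33.38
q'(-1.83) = -26.30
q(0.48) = -0.69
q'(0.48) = -3.20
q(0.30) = 0.05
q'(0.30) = -5.00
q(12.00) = 626.00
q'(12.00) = 112.00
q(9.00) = 335.00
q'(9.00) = 82.00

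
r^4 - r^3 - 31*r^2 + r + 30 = (r - 6)*(r - 1)*(r + 1)*(r + 5)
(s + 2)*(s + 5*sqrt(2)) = s^2 + 2*s + 5*sqrt(2)*s + 10*sqrt(2)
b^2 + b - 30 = (b - 5)*(b + 6)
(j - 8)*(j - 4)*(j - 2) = j^3 - 14*j^2 + 56*j - 64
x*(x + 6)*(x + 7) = x^3 + 13*x^2 + 42*x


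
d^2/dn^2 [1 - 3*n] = 0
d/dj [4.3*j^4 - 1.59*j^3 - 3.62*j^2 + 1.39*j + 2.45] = 17.2*j^3 - 4.77*j^2 - 7.24*j + 1.39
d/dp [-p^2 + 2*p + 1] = 2 - 2*p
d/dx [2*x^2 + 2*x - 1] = 4*x + 2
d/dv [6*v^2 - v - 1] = 12*v - 1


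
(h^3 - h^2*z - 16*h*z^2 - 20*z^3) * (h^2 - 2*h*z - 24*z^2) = h^5 - 3*h^4*z - 38*h^3*z^2 + 36*h^2*z^3 + 424*h*z^4 + 480*z^5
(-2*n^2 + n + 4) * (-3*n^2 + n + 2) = 6*n^4 - 5*n^3 - 15*n^2 + 6*n + 8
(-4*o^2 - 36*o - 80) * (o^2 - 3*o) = -4*o^4 - 24*o^3 + 28*o^2 + 240*o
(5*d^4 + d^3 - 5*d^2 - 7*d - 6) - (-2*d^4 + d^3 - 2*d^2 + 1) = 7*d^4 - 3*d^2 - 7*d - 7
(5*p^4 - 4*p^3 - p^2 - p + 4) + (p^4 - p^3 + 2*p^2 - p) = 6*p^4 - 5*p^3 + p^2 - 2*p + 4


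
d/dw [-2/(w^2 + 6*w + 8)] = 4*(w + 3)/(w^2 + 6*w + 8)^2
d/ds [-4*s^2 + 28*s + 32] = 28 - 8*s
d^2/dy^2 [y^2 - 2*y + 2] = 2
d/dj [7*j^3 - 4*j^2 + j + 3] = 21*j^2 - 8*j + 1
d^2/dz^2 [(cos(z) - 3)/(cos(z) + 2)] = 5*(cos(z)^2 - 2*cos(z) - 2)/(cos(z) + 2)^3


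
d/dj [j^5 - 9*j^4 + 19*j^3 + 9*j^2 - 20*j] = 5*j^4 - 36*j^3 + 57*j^2 + 18*j - 20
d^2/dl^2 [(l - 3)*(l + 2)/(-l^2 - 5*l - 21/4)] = 24*(32*l^3 + 180*l^2 + 396*l + 345)/(64*l^6 + 960*l^5 + 5808*l^4 + 18080*l^3 + 30492*l^2 + 26460*l + 9261)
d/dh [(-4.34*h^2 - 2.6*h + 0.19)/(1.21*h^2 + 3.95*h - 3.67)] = (-13.997*h^2 + 31.3958*h + 8.7915)/(1.4641*h^4 + 9.559*h^3 + 6.7211*h^2 - 28.993*h + 13.4689)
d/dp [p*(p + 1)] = 2*p + 1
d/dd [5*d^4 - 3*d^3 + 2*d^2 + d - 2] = 20*d^3 - 9*d^2 + 4*d + 1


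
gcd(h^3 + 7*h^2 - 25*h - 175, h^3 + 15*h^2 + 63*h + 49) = h + 7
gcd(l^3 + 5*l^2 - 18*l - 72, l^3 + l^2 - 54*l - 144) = l^2 + 9*l + 18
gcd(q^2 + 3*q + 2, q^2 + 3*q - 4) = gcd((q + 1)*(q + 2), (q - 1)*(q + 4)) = 1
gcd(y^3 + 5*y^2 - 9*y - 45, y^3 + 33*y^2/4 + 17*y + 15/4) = y^2 + 8*y + 15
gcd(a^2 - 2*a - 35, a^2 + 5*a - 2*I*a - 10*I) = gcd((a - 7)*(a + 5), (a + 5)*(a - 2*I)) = a + 5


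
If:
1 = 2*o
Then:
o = 1/2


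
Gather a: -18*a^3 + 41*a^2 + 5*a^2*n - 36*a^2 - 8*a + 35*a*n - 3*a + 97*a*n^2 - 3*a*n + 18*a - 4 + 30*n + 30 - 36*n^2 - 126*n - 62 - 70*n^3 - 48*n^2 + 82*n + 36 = -18*a^3 + a^2*(5*n + 5) + a*(97*n^2 + 32*n + 7) - 70*n^3 - 84*n^2 - 14*n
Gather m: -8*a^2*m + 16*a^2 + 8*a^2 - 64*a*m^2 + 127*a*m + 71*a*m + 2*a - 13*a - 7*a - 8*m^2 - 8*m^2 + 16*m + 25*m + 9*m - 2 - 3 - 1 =24*a^2 - 18*a + m^2*(-64*a - 16) + m*(-8*a^2 + 198*a + 50) - 6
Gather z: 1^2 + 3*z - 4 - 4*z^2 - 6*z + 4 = -4*z^2 - 3*z + 1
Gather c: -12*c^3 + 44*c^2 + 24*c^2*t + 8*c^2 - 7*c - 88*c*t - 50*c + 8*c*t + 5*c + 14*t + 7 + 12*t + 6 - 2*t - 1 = -12*c^3 + c^2*(24*t + 52) + c*(-80*t - 52) + 24*t + 12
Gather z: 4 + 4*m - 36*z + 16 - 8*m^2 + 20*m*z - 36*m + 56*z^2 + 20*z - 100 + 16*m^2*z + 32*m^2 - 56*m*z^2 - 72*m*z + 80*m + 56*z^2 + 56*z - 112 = 24*m^2 + 48*m + z^2*(112 - 56*m) + z*(16*m^2 - 52*m + 40) - 192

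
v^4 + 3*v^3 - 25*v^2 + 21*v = v*(v - 3)*(v - 1)*(v + 7)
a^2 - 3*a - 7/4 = (a - 7/2)*(a + 1/2)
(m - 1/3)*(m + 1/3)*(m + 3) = m^3 + 3*m^2 - m/9 - 1/3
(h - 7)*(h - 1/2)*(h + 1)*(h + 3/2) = h^4 - 5*h^3 - 55*h^2/4 - 5*h/2 + 21/4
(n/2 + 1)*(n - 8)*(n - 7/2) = n^3/2 - 19*n^2/4 + 5*n/2 + 28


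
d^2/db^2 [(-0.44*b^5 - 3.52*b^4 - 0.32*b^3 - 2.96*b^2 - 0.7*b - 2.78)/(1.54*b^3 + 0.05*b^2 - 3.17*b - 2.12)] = (-2.08700799999999*b^9 - 0.20327999999995*b^8 + 12.881352*b^7 - 41.514176*b^6 - 137.157504*b^5 - 477.380904*b^4 - 571.037396*b^3 - 150.66678*b^2 - 60.887532*b - 73.659532)/(3.652264*b^9 + 0.35574*b^8 - 22.542366*b^7 - 16.547791*b^6 + 45.422703*b^5 + 63.587931*b^4 - 9.074765*b^3 - 63.236844*b^2 - 42.741744*b - 9.528128)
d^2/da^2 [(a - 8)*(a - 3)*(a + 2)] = 6*a - 18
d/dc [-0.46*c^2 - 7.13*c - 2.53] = -0.92*c - 7.13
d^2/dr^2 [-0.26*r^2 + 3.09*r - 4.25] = -0.520000000000000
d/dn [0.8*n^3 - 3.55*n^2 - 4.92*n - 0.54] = 2.4*n^2 - 7.1*n - 4.92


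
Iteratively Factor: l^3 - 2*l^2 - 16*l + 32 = (l - 2)*(l^2 - 16) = (l - 4)*(l - 2)*(l + 4)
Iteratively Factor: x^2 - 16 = (x + 4)*(x - 4)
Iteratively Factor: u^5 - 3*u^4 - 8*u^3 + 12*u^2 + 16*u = (u - 4)*(u^4 + u^3 - 4*u^2 - 4*u) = (u - 4)*(u + 2)*(u^3 - u^2 - 2*u) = (u - 4)*(u + 1)*(u + 2)*(u^2 - 2*u) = (u - 4)*(u - 2)*(u + 1)*(u + 2)*(u)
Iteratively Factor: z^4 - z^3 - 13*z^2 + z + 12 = (z - 1)*(z^3 - 13*z - 12) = (z - 1)*(z + 3)*(z^2 - 3*z - 4) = (z - 4)*(z - 1)*(z + 3)*(z + 1)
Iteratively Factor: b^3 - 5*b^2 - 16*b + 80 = (b - 5)*(b^2 - 16) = (b - 5)*(b + 4)*(b - 4)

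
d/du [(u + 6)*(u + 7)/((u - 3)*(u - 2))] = 18*(-u^2 - 4*u + 16)/(u^4 - 10*u^3 + 37*u^2 - 60*u + 36)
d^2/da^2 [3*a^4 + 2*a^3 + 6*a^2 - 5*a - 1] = 36*a^2 + 12*a + 12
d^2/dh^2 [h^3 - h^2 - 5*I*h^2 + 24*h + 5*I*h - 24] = 6*h - 2 - 10*I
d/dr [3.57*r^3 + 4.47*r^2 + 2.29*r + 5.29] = 10.71*r^2 + 8.94*r + 2.29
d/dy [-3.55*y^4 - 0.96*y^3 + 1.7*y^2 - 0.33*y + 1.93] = -14.2*y^3 - 2.88*y^2 + 3.4*y - 0.33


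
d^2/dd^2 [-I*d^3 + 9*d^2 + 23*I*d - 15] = -6*I*d + 18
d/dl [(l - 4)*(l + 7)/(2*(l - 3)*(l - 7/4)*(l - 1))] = 2*(-4*l^4 - 24*l^3 + 445*l^2 - 1330*l + 1057)/(16*l^6 - 184*l^5 + 849*l^4 - 2008*l^3 + 2566*l^2 - 1680*l + 441)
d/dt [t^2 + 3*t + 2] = 2*t + 3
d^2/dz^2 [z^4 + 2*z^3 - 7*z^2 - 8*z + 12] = 12*z^2 + 12*z - 14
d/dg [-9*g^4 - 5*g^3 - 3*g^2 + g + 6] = -36*g^3 - 15*g^2 - 6*g + 1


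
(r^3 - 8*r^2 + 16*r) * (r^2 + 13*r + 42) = r^5 + 5*r^4 - 46*r^3 - 128*r^2 + 672*r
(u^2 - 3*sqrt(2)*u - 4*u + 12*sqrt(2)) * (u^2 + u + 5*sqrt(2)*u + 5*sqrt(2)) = u^4 - 3*u^3 + 2*sqrt(2)*u^3 - 34*u^2 - 6*sqrt(2)*u^2 - 8*sqrt(2)*u + 90*u + 120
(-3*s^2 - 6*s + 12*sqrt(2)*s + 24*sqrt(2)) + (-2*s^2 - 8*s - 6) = -5*s^2 - 14*s + 12*sqrt(2)*s - 6 + 24*sqrt(2)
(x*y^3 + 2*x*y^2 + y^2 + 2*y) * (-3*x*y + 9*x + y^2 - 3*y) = -3*x^2*y^4 + 3*x^2*y^3 + 18*x^2*y^2 + x*y^5 - x*y^4 - 9*x*y^3 + 3*x*y^2 + 18*x*y + y^4 - y^3 - 6*y^2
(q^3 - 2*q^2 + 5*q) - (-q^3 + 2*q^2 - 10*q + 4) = 2*q^3 - 4*q^2 + 15*q - 4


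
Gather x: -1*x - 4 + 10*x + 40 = 9*x + 36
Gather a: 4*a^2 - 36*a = 4*a^2 - 36*a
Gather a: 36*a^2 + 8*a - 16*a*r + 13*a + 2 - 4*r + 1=36*a^2 + a*(21 - 16*r) - 4*r + 3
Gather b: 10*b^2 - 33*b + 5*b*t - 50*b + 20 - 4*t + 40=10*b^2 + b*(5*t - 83) - 4*t + 60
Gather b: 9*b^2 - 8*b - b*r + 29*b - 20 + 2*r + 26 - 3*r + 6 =9*b^2 + b*(21 - r) - r + 12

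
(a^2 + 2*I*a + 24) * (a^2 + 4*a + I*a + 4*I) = a^4 + 4*a^3 + 3*I*a^3 + 22*a^2 + 12*I*a^2 + 88*a + 24*I*a + 96*I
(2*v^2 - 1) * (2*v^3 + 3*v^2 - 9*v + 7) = 4*v^5 + 6*v^4 - 20*v^3 + 11*v^2 + 9*v - 7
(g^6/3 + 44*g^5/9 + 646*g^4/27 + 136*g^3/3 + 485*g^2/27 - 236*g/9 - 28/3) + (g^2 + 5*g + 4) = g^6/3 + 44*g^5/9 + 646*g^4/27 + 136*g^3/3 + 512*g^2/27 - 191*g/9 - 16/3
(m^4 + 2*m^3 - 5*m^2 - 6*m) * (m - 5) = m^5 - 3*m^4 - 15*m^3 + 19*m^2 + 30*m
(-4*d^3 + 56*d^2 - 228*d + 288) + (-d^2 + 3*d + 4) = -4*d^3 + 55*d^2 - 225*d + 292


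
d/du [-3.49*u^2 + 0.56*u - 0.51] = 0.56 - 6.98*u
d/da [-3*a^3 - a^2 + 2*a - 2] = -9*a^2 - 2*a + 2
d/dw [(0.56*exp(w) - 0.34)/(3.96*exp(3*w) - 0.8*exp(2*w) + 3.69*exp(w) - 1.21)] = (-4.4352*exp(3*w) + 4.4872*exp(2*w) - 0.544*exp(w) + 0.577)*exp(w)/(15.6816*exp(6*w) - 6.336*exp(5*w) + 29.8648*exp(4*w) - 15.4872*exp(3*w) + 15.5521*exp(2*w) - 8.9298*exp(w) + 1.4641)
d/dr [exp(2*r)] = 2*exp(2*r)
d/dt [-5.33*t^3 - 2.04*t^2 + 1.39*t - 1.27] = -15.99*t^2 - 4.08*t + 1.39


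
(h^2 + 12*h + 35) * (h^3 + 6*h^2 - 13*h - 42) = h^5 + 18*h^4 + 94*h^3 + 12*h^2 - 959*h - 1470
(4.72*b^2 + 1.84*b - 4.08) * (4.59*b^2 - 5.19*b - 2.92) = 21.6648*b^4 - 16.0512*b^3 - 42.0592*b^2 + 15.8024*b + 11.9136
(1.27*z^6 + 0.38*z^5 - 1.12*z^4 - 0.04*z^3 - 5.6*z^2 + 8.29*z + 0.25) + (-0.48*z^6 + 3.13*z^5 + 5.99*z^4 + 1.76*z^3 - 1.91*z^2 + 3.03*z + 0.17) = 0.79*z^6 + 3.51*z^5 + 4.87*z^4 + 1.72*z^3 - 7.51*z^2 + 11.32*z + 0.42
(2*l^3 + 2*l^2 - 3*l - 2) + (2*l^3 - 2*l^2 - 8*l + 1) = 4*l^3 - 11*l - 1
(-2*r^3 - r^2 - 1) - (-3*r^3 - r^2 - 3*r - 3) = r^3 + 3*r + 2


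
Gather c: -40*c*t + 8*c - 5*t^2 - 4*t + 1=c*(8 - 40*t) - 5*t^2 - 4*t + 1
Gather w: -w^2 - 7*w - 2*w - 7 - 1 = -w^2 - 9*w - 8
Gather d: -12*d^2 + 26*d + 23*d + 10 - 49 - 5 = -12*d^2 + 49*d - 44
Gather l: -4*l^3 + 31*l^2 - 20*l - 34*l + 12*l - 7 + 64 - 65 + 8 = -4*l^3 + 31*l^2 - 42*l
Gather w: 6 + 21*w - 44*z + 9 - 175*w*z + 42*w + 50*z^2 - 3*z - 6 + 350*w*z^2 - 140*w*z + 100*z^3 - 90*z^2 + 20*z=w*(350*z^2 - 315*z + 63) + 100*z^3 - 40*z^2 - 27*z + 9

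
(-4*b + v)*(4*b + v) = -16*b^2 + v^2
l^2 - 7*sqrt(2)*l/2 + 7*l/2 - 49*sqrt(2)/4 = (l + 7/2)*(l - 7*sqrt(2)/2)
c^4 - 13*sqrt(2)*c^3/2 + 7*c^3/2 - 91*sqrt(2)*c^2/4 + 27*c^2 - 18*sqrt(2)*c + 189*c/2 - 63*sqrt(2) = (c + 7/2)*(c - 3*sqrt(2))*(c - 2*sqrt(2))*(c - 3*sqrt(2)/2)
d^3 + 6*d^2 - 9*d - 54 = (d - 3)*(d + 3)*(d + 6)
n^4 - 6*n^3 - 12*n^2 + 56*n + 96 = (n - 6)*(n - 4)*(n + 2)^2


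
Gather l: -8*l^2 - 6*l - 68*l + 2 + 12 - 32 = -8*l^2 - 74*l - 18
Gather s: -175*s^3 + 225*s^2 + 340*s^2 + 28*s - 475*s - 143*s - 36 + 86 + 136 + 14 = -175*s^3 + 565*s^2 - 590*s + 200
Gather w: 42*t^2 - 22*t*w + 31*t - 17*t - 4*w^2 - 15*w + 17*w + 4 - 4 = 42*t^2 + 14*t - 4*w^2 + w*(2 - 22*t)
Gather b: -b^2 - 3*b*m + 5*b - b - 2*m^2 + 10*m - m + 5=-b^2 + b*(4 - 3*m) - 2*m^2 + 9*m + 5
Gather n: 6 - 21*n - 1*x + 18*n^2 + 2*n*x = 18*n^2 + n*(2*x - 21) - x + 6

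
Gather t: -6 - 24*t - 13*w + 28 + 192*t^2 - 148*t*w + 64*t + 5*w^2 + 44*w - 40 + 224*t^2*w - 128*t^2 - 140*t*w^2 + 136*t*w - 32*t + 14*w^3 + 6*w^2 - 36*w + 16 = t^2*(224*w + 64) + t*(-140*w^2 - 12*w + 8) + 14*w^3 + 11*w^2 - 5*w - 2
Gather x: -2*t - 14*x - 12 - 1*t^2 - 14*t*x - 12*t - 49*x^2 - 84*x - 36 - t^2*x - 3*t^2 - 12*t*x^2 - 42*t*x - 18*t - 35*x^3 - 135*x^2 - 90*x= -4*t^2 - 32*t - 35*x^3 + x^2*(-12*t - 184) + x*(-t^2 - 56*t - 188) - 48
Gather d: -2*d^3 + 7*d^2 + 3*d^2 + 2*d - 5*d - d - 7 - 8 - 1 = -2*d^3 + 10*d^2 - 4*d - 16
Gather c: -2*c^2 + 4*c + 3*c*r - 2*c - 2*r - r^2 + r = -2*c^2 + c*(3*r + 2) - r^2 - r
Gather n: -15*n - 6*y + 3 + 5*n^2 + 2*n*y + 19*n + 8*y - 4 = 5*n^2 + n*(2*y + 4) + 2*y - 1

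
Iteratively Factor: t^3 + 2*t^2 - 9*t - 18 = (t + 2)*(t^2 - 9) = (t + 2)*(t + 3)*(t - 3)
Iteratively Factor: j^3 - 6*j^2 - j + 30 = (j - 3)*(j^2 - 3*j - 10) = (j - 3)*(j + 2)*(j - 5)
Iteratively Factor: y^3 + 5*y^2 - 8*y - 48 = (y + 4)*(y^2 + y - 12) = (y + 4)^2*(y - 3)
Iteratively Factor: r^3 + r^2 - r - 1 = (r + 1)*(r^2 - 1) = (r - 1)*(r + 1)*(r + 1)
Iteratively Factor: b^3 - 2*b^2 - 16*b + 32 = (b - 4)*(b^2 + 2*b - 8) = (b - 4)*(b - 2)*(b + 4)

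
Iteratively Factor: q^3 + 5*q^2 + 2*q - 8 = (q + 2)*(q^2 + 3*q - 4) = (q + 2)*(q + 4)*(q - 1)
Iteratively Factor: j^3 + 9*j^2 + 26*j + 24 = (j + 3)*(j^2 + 6*j + 8) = (j + 3)*(j + 4)*(j + 2)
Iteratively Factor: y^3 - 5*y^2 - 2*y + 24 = (y - 4)*(y^2 - y - 6) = (y - 4)*(y + 2)*(y - 3)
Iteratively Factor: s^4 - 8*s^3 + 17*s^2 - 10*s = (s - 2)*(s^3 - 6*s^2 + 5*s) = (s - 2)*(s - 1)*(s^2 - 5*s) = (s - 5)*(s - 2)*(s - 1)*(s)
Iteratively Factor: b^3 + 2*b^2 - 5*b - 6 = (b + 3)*(b^2 - b - 2) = (b + 1)*(b + 3)*(b - 2)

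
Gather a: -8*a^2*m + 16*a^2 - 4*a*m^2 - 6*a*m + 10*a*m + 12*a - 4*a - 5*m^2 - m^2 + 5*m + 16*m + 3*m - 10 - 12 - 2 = a^2*(16 - 8*m) + a*(-4*m^2 + 4*m + 8) - 6*m^2 + 24*m - 24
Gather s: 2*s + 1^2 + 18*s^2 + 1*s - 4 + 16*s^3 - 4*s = 16*s^3 + 18*s^2 - s - 3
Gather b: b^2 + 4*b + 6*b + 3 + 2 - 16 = b^2 + 10*b - 11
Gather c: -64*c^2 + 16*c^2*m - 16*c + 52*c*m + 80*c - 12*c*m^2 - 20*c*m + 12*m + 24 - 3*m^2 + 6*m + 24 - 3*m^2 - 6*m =c^2*(16*m - 64) + c*(-12*m^2 + 32*m + 64) - 6*m^2 + 12*m + 48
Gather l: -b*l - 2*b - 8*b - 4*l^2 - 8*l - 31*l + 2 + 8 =-10*b - 4*l^2 + l*(-b - 39) + 10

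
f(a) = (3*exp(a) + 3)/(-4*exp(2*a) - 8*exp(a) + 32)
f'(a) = (3*exp(a) + 3)*(8*exp(2*a) + 8*exp(a))/(-4*exp(2*a) - 8*exp(a) + 32)^2 + 3*exp(a)/(-4*exp(2*a) - 8*exp(a) + 32)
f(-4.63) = 0.09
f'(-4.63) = 0.00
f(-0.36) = 0.21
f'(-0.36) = 0.17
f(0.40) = 0.67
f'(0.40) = 2.18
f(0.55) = 1.34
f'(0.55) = 9.15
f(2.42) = -0.07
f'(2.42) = 0.07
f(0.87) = -1.03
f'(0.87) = 6.00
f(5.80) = -0.00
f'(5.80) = 0.00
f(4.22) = -0.01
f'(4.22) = 0.01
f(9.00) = 0.00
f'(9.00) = 0.00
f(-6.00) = 0.09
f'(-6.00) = 0.00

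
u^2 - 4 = (u - 2)*(u + 2)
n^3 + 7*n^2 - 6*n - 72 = (n - 3)*(n + 4)*(n + 6)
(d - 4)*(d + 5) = d^2 + d - 20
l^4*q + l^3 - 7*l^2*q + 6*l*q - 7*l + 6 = (l - 2)*(l - 1)*(l + 3)*(l*q + 1)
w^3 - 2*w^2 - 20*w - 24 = (w - 6)*(w + 2)^2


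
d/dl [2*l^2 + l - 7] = 4*l + 1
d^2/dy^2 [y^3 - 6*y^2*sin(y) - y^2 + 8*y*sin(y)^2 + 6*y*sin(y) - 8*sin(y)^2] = 6*y^2*sin(y) - 6*y*sin(y) - 24*y*cos(y) + 16*y*cos(2*y) + 6*y + 12*sqrt(2)*cos(y + pi/4) - 16*sqrt(2)*cos(2*y + pi/4) - 2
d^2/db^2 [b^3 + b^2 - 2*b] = 6*b + 2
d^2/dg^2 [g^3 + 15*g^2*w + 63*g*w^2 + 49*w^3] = 6*g + 30*w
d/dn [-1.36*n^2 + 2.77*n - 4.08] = 2.77 - 2.72*n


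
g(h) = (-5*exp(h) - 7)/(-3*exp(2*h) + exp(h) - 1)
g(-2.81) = 7.68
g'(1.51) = -0.65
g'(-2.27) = 0.90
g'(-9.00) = 0.00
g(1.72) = 0.39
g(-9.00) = 7.00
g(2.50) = 0.16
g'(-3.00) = 0.54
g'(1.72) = -0.49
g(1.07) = 0.91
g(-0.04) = 4.20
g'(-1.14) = -0.97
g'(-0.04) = -5.14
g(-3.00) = 7.57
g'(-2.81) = 0.63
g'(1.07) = -1.25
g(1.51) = 0.51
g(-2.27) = 8.09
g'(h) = (-5*exp(h) - 7)*(6*exp(2*h) - exp(h))/(-3*exp(2*h) + exp(h) - 1)^2 - 5*exp(h)/(-3*exp(2*h) + exp(h) - 1)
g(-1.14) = 8.71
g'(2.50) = -0.18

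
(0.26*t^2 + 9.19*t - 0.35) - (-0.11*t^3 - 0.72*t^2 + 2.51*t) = 0.11*t^3 + 0.98*t^2 + 6.68*t - 0.35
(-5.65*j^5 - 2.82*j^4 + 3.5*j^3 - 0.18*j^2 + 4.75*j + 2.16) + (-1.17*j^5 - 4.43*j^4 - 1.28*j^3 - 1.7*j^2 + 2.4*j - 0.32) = -6.82*j^5 - 7.25*j^4 + 2.22*j^3 - 1.88*j^2 + 7.15*j + 1.84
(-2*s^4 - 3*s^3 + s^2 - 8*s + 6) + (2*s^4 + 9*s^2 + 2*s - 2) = -3*s^3 + 10*s^2 - 6*s + 4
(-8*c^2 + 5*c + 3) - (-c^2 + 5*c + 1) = 2 - 7*c^2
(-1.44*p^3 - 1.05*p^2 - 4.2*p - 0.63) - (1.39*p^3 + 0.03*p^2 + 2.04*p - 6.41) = -2.83*p^3 - 1.08*p^2 - 6.24*p + 5.78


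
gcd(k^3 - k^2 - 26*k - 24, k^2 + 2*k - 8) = k + 4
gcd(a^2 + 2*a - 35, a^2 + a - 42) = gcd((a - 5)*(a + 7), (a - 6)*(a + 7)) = a + 7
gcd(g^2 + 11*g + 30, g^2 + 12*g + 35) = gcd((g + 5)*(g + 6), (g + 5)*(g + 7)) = g + 5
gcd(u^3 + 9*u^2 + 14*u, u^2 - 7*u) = u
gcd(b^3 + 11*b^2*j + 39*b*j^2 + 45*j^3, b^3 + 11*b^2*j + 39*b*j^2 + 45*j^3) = b^3 + 11*b^2*j + 39*b*j^2 + 45*j^3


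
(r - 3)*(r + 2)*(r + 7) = r^3 + 6*r^2 - 13*r - 42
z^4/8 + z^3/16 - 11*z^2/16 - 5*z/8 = z*(z/4 + 1/2)*(z/2 + 1/2)*(z - 5/2)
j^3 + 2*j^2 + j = j*(j + 1)^2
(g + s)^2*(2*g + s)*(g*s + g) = 2*g^4*s + 2*g^4 + 5*g^3*s^2 + 5*g^3*s + 4*g^2*s^3 + 4*g^2*s^2 + g*s^4 + g*s^3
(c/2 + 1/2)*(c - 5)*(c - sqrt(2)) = c^3/2 - 2*c^2 - sqrt(2)*c^2/2 - 5*c/2 + 2*sqrt(2)*c + 5*sqrt(2)/2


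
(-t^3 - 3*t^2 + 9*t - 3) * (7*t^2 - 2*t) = -7*t^5 - 19*t^4 + 69*t^3 - 39*t^2 + 6*t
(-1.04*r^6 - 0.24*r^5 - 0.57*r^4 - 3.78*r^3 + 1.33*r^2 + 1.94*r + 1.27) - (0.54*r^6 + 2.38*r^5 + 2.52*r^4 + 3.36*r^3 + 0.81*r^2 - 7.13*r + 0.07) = -1.58*r^6 - 2.62*r^5 - 3.09*r^4 - 7.14*r^3 + 0.52*r^2 + 9.07*r + 1.2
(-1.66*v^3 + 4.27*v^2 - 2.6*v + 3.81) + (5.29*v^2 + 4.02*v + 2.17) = -1.66*v^3 + 9.56*v^2 + 1.42*v + 5.98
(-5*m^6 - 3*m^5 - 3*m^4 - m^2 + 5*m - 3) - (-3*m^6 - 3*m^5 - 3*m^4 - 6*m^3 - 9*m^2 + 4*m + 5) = -2*m^6 + 6*m^3 + 8*m^2 + m - 8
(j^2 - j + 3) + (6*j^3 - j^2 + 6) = 6*j^3 - j + 9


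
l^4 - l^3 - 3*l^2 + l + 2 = (l - 2)*(l - 1)*(l + 1)^2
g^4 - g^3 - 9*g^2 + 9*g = g*(g - 3)*(g - 1)*(g + 3)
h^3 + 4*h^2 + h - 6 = (h - 1)*(h + 2)*(h + 3)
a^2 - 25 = (a - 5)*(a + 5)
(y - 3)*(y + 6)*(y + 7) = y^3 + 10*y^2 + 3*y - 126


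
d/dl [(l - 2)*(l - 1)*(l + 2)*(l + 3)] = 4*l^3 + 6*l^2 - 14*l - 8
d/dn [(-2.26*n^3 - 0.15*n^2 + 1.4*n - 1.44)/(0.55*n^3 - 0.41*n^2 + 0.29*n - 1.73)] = (1.0091*n^4 - 2.8508*n^3 + 14.6359*n^2 - 0.6618*n - 2.0044)/(0.3025*n^6 - 0.451*n^5 + 0.4871*n^4 - 2.1408*n^3 + 1.5027*n^2 - 1.0034*n + 2.9929)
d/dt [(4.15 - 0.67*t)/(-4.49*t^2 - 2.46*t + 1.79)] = (-3.0083*t^2 + 37.267*t + 9.0097)/(20.1601*t^4 + 22.0908*t^3 - 10.0226*t^2 - 8.8068*t + 3.2041)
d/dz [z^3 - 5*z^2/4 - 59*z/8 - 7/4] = 3*z^2 - 5*z/2 - 59/8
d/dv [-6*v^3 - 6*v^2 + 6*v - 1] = -18*v^2 - 12*v + 6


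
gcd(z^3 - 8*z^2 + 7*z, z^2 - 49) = z - 7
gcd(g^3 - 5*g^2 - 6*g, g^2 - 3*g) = g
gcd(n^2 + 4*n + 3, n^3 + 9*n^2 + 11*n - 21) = n + 3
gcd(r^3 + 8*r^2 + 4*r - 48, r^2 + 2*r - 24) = r + 6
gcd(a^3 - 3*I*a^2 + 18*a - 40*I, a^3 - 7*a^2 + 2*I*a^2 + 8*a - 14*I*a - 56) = a^2 + 2*I*a + 8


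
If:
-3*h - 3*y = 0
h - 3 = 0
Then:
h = 3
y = -3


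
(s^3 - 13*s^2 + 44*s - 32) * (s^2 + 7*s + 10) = s^5 - 6*s^4 - 37*s^3 + 146*s^2 + 216*s - 320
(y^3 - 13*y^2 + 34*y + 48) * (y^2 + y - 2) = y^5 - 12*y^4 + 19*y^3 + 108*y^2 - 20*y - 96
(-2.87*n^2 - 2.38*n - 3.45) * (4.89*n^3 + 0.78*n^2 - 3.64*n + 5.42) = -14.0343*n^5 - 13.8768*n^4 - 8.2801*n^3 - 9.5832*n^2 - 0.341599999999998*n - 18.699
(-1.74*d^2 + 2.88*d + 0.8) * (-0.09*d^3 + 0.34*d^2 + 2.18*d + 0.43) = 0.1566*d^5 - 0.8508*d^4 - 2.886*d^3 + 5.8022*d^2 + 2.9824*d + 0.344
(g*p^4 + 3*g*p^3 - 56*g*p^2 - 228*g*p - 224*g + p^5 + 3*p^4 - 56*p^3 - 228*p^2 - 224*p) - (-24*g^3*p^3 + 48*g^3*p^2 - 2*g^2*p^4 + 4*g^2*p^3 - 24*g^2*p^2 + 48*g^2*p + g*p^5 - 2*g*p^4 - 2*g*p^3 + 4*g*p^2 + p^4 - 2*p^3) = 24*g^3*p^3 - 48*g^3*p^2 + 2*g^2*p^4 - 4*g^2*p^3 + 24*g^2*p^2 - 48*g^2*p - g*p^5 + 3*g*p^4 + 5*g*p^3 - 60*g*p^2 - 228*g*p - 224*g + p^5 + 2*p^4 - 54*p^3 - 228*p^2 - 224*p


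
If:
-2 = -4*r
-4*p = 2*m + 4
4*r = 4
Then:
No Solution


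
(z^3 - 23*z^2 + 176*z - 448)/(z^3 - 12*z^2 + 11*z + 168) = (z - 8)/(z + 3)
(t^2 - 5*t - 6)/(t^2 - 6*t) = (t + 1)/t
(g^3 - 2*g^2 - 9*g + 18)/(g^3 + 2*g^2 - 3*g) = (g^2 - 5*g + 6)/(g*(g - 1))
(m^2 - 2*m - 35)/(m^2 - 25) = (m - 7)/(m - 5)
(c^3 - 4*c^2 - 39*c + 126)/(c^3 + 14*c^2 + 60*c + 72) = (c^2 - 10*c + 21)/(c^2 + 8*c + 12)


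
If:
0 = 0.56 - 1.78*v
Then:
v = 0.31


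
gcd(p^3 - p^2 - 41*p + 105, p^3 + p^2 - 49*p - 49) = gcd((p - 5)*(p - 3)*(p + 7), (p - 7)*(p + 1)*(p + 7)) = p + 7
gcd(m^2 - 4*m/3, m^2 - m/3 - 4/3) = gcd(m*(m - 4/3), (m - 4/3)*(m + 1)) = m - 4/3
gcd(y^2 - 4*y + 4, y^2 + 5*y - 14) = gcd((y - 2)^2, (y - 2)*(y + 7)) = y - 2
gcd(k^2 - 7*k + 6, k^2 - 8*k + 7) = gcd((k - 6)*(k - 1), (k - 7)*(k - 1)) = k - 1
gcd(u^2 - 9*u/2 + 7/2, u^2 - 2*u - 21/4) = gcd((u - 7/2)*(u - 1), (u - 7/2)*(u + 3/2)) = u - 7/2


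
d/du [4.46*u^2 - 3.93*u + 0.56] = 8.92*u - 3.93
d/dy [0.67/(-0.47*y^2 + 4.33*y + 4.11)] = (0.6298*y - 2.9011)/(-0.47*y^2 + 4.33*y + 4.11)^2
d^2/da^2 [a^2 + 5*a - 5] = 2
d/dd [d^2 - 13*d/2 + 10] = 2*d - 13/2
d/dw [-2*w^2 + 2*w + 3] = 2 - 4*w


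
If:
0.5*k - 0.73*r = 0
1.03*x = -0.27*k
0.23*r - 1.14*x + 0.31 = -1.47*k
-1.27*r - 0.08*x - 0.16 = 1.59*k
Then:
No Solution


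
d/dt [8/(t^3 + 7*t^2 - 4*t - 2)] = 8*(-3*t^2 - 14*t + 4)/(t^3 + 7*t^2 - 4*t - 2)^2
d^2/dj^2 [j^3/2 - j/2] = 3*j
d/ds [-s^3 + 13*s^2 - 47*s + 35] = -3*s^2 + 26*s - 47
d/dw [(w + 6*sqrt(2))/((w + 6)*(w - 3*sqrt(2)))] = ((w + 6)*(w - 3*sqrt(2)) - (w + 6)*(w + 6*sqrt(2)) - (w - 3*sqrt(2))*(w + 6*sqrt(2)))/((w + 6)^2*(w - 3*sqrt(2))^2)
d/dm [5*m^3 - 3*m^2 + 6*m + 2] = 15*m^2 - 6*m + 6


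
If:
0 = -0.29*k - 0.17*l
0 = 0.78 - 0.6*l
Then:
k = -0.76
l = 1.30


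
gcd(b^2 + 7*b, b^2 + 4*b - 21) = b + 7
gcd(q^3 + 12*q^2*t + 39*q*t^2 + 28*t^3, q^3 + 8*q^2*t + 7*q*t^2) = q^2 + 8*q*t + 7*t^2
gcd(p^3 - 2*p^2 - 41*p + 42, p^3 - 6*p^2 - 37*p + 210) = p^2 - p - 42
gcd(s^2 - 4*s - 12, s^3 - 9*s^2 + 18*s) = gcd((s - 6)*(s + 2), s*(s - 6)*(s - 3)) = s - 6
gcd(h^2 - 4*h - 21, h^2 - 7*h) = h - 7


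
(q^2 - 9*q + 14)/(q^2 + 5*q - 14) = (q - 7)/(q + 7)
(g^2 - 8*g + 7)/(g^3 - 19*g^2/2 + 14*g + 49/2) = 2*(g - 1)/(2*g^2 - 5*g - 7)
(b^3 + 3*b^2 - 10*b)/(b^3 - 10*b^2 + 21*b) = (b^2 + 3*b - 10)/(b^2 - 10*b + 21)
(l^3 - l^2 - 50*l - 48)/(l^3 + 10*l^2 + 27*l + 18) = (l - 8)/(l + 3)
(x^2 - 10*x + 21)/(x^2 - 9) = (x - 7)/(x + 3)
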